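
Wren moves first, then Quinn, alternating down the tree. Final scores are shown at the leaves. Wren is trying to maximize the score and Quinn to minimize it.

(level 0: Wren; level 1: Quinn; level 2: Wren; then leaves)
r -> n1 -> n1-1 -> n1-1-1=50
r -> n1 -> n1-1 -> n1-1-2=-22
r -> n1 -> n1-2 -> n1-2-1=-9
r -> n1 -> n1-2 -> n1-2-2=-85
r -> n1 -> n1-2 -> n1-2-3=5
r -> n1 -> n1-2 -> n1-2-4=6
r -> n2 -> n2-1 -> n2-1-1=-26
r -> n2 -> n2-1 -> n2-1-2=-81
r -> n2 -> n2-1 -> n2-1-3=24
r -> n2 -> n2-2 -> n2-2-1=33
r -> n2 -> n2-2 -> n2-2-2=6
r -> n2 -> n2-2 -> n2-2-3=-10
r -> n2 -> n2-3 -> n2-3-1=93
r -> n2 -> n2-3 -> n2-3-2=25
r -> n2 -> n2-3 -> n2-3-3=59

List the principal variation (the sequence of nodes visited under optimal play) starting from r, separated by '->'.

n1-1 (Wren): max(50, -22) = 50
n1-2 (Wren): max(-9, -85, 5, 6) = 6
n1 (Quinn): min(50, 6) = 6
n2-1 (Wren): max(-26, -81, 24) = 24
n2-2 (Wren): max(33, 6, -10) = 33
n2-3 (Wren): max(93, 25, 59) = 93
n2 (Quinn): min(24, 33, 93) = 24
r (Wren): max(6, 24) = 24
At r, Wren picks n2 (highest: 24).
At n2, Quinn picks n2-1 (lowest: 24).
At n2-1, Wren picks n2-1-3 (highest: 24).
Terminal value 24.

r -> n2 -> n2-1 -> n2-1-3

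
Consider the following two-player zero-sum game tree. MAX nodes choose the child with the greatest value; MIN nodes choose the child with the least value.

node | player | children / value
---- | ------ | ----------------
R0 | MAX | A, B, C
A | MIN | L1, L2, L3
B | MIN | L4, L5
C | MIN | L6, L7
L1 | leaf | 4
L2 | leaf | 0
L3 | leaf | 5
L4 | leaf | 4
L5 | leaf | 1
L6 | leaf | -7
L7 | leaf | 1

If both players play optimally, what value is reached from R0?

1

A (MIN): min(4, 0, 5) = 0
B (MIN): min(4, 1) = 1
C (MIN): min(-7, 1) = -7
R0 (MAX): max(0, 1, -7) = 1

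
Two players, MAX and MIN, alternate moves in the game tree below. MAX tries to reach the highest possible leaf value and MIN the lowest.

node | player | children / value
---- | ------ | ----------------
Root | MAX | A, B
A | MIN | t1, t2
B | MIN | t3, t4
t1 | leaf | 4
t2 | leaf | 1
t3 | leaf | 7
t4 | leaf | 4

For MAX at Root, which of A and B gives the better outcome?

A (MIN): min(4, 1) = 1
B (MIN): min(7, 4) = 4
MAX prefers the higher value; A=1, B=4. B is better since 4 > 1.

B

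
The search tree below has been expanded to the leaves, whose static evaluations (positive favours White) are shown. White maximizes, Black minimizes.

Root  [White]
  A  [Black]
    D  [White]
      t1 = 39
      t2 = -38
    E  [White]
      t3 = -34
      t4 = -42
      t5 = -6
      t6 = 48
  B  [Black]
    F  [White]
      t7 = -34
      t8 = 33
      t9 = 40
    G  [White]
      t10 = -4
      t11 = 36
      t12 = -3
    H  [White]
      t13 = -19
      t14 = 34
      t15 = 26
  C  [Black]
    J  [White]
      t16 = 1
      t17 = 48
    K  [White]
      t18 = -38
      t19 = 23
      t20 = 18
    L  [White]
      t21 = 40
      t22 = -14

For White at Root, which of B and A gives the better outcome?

A

F (White): max(-34, 33, 40) = 40
G (White): max(-4, 36, -3) = 36
H (White): max(-19, 34, 26) = 34
B (Black): min(40, 36, 34) = 34
D (White): max(39, -38) = 39
E (White): max(-34, -42, -6, 48) = 48
A (Black): min(39, 48) = 39
White prefers the higher value; B=34, A=39. A is better since 39 > 34.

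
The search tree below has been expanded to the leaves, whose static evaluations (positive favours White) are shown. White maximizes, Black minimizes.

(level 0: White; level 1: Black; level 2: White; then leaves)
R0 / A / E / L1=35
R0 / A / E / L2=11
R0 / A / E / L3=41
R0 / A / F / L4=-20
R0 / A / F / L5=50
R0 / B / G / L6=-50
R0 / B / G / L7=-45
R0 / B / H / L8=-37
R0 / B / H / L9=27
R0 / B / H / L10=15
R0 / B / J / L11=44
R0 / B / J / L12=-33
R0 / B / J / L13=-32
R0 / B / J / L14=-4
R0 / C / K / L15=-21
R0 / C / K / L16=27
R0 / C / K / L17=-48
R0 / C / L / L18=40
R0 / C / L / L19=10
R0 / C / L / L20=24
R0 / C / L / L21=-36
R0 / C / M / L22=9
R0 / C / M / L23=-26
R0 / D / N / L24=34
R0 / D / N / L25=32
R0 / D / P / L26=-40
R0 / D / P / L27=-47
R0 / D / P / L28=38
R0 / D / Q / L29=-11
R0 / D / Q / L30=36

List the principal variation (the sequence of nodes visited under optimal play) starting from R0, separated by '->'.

R0 -> A -> E -> L3

E (White): max(35, 11, 41) = 41
F (White): max(-20, 50) = 50
A (Black): min(41, 50) = 41
G (White): max(-50, -45) = -45
H (White): max(-37, 27, 15) = 27
J (White): max(44, -33, -32, -4) = 44
B (Black): min(-45, 27, 44) = -45
K (White): max(-21, 27, -48) = 27
L (White): max(40, 10, 24, -36) = 40
M (White): max(9, -26) = 9
C (Black): min(27, 40, 9) = 9
N (White): max(34, 32) = 34
P (White): max(-40, -47, 38) = 38
Q (White): max(-11, 36) = 36
D (Black): min(34, 38, 36) = 34
R0 (White): max(41, -45, 9, 34) = 41
At R0, White picks A (highest: 41).
At A, Black picks E (lowest: 41).
At E, White picks L3 (highest: 41).
Terminal value 41.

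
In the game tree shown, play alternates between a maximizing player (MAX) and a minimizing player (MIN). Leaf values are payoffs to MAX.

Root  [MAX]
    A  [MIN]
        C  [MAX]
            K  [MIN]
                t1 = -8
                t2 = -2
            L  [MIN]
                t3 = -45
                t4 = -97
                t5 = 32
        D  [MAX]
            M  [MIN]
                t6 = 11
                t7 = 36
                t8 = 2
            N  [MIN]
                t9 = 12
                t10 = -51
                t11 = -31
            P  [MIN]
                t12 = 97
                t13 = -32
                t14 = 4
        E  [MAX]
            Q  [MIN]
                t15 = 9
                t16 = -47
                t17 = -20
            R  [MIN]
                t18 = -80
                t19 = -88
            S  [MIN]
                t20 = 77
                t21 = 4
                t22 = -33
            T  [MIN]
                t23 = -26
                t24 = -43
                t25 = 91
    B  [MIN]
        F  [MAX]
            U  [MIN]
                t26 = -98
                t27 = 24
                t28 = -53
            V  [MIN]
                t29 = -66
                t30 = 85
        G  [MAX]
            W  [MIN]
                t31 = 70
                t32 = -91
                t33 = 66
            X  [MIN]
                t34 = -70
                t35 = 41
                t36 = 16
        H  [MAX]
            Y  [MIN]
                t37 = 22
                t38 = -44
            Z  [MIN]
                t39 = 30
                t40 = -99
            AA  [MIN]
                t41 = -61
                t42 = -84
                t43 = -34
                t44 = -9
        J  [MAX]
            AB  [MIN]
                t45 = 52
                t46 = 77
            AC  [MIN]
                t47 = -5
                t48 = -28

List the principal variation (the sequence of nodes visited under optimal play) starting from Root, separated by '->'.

K (MIN): min(-8, -2) = -8
L (MIN): min(-45, -97, 32) = -97
C (MAX): max(-8, -97) = -8
M (MIN): min(11, 36, 2) = 2
N (MIN): min(12, -51, -31) = -51
P (MIN): min(97, -32, 4) = -32
D (MAX): max(2, -51, -32) = 2
Q (MIN): min(9, -47, -20) = -47
R (MIN): min(-80, -88) = -88
S (MIN): min(77, 4, -33) = -33
T (MIN): min(-26, -43, 91) = -43
E (MAX): max(-47, -88, -33, -43) = -33
A (MIN): min(-8, 2, -33) = -33
U (MIN): min(-98, 24, -53) = -98
V (MIN): min(-66, 85) = -66
F (MAX): max(-98, -66) = -66
W (MIN): min(70, -91, 66) = -91
X (MIN): min(-70, 41, 16) = -70
G (MAX): max(-91, -70) = -70
Y (MIN): min(22, -44) = -44
Z (MIN): min(30, -99) = -99
AA (MIN): min(-61, -84, -34, -9) = -84
H (MAX): max(-44, -99, -84) = -44
AB (MIN): min(52, 77) = 52
AC (MIN): min(-5, -28) = -28
J (MAX): max(52, -28) = 52
B (MIN): min(-66, -70, -44, 52) = -70
Root (MAX): max(-33, -70) = -33
At Root, MAX picks A (highest: -33).
At A, MIN picks E (lowest: -33).
At E, MAX picks S (highest: -33).
At S, MIN picks t22 (lowest: -33).
Terminal value -33.

Root -> A -> E -> S -> t22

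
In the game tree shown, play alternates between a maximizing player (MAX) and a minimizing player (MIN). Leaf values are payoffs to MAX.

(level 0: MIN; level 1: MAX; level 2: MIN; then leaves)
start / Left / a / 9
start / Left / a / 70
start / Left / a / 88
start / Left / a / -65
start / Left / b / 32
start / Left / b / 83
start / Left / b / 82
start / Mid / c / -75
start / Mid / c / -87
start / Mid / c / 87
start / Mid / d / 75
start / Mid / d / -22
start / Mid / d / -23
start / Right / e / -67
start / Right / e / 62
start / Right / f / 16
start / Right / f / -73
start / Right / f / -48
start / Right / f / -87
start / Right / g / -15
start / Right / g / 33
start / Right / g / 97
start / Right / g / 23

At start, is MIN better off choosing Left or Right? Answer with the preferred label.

a (MIN): min(9, 70, 88, -65) = -65
b (MIN): min(32, 83, 82) = 32
Left (MAX): max(-65, 32) = 32
e (MIN): min(-67, 62) = -67
f (MIN): min(16, -73, -48, -87) = -87
g (MIN): min(-15, 33, 97, 23) = -15
Right (MAX): max(-67, -87, -15) = -15
MIN prefers the lower value; Left=32, Right=-15. Right is better since -15 < 32.

Right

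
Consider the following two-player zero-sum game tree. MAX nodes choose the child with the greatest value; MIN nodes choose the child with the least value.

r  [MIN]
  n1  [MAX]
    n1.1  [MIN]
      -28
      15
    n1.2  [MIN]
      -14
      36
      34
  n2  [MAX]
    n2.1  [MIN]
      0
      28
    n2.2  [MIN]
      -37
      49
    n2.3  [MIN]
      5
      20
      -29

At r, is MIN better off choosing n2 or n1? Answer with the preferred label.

n1

n2.1 (MIN): min(0, 28) = 0
n2.2 (MIN): min(-37, 49) = -37
n2.3 (MIN): min(5, 20, -29) = -29
n2 (MAX): max(0, -37, -29) = 0
n1.1 (MIN): min(-28, 15) = -28
n1.2 (MIN): min(-14, 36, 34) = -14
n1 (MAX): max(-28, -14) = -14
MIN prefers the lower value; n2=0, n1=-14. n1 is better since -14 < 0.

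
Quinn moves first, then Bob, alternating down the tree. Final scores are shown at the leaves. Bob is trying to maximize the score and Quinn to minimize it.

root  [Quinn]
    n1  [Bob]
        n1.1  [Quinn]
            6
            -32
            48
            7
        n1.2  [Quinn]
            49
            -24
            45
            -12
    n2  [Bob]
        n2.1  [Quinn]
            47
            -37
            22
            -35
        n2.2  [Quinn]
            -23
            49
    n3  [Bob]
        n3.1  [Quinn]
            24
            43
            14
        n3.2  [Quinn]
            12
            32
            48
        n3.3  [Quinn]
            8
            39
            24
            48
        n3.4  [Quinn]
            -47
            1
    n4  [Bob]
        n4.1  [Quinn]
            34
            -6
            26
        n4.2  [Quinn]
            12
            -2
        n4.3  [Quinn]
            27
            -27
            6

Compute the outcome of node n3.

14

n3.1 (Quinn): min(24, 43, 14) = 14
n3.2 (Quinn): min(12, 32, 48) = 12
n3.3 (Quinn): min(8, 39, 24, 48) = 8
n3.4 (Quinn): min(-47, 1) = -47
n3 (Bob): max(14, 12, 8, -47) = 14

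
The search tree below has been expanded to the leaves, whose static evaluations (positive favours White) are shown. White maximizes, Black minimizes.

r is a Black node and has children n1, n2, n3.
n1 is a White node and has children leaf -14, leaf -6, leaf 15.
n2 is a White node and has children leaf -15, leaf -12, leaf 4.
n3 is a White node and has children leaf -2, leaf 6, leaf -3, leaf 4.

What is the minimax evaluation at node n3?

n3 (White): max(-2, 6, -3, 4) = 6

6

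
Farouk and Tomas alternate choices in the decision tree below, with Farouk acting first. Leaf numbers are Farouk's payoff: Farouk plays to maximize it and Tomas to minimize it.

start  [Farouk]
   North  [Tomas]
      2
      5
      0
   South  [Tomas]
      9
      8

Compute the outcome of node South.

South (Tomas): min(9, 8) = 8

8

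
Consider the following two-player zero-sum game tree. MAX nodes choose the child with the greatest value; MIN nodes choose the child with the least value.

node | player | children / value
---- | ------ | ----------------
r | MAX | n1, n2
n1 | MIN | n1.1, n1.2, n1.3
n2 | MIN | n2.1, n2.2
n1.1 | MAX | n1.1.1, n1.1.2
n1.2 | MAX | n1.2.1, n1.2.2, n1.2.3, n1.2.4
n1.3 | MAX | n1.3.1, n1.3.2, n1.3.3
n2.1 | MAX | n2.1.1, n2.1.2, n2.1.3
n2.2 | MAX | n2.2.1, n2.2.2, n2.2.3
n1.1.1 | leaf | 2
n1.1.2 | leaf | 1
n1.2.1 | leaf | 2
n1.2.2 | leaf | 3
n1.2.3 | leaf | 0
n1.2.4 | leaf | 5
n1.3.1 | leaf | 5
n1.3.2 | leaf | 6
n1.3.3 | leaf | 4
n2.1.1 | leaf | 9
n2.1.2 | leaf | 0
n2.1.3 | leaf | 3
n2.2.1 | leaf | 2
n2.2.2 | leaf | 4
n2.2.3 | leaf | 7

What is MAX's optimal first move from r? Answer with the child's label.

n1.1 (MAX): max(2, 1) = 2
n1.2 (MAX): max(2, 3, 0, 5) = 5
n1.3 (MAX): max(5, 6, 4) = 6
n1 (MIN): min(2, 5, 6) = 2
n2.1 (MAX): max(9, 0, 3) = 9
n2.2 (MAX): max(2, 4, 7) = 7
n2 (MIN): min(9, 7) = 7
r (MAX): max(2, 7) = 7
MAX at r wants the highest of {n1=2, n2=7}, so chooses n2.

n2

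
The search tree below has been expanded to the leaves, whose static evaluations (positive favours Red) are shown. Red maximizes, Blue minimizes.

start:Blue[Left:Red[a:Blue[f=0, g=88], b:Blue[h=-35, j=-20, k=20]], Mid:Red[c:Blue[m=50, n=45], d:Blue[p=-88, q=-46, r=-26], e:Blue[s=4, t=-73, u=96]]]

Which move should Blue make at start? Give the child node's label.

Left

a (Blue): min(0, 88) = 0
b (Blue): min(-35, -20, 20) = -35
Left (Red): max(0, -35) = 0
c (Blue): min(50, 45) = 45
d (Blue): min(-88, -46, -26) = -88
e (Blue): min(4, -73, 96) = -73
Mid (Red): max(45, -88, -73) = 45
start (Blue): min(0, 45) = 0
Blue at start wants the lowest of {Left=0, Mid=45}, so chooses Left.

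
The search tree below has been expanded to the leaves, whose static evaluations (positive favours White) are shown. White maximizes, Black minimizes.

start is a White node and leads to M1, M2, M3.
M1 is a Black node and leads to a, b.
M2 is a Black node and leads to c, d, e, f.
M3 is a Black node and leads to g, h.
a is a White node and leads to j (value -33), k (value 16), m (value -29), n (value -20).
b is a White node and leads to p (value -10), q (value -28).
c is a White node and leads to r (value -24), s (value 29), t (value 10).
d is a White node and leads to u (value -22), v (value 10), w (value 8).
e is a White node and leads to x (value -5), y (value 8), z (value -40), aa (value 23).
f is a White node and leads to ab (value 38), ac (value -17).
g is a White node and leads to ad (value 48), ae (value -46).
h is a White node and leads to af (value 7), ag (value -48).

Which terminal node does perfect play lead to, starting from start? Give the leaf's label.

v

a (White): max(-33, 16, -29, -20) = 16
b (White): max(-10, -28) = -10
M1 (Black): min(16, -10) = -10
c (White): max(-24, 29, 10) = 29
d (White): max(-22, 10, 8) = 10
e (White): max(-5, 8, -40, 23) = 23
f (White): max(38, -17) = 38
M2 (Black): min(29, 10, 23, 38) = 10
g (White): max(48, -46) = 48
h (White): max(7, -48) = 7
M3 (Black): min(48, 7) = 7
start (White): max(-10, 10, 7) = 10
At start, White picks M2 (highest: 10).
At M2, Black picks d (lowest: 10).
At d, White picks v (highest: 10).
Terminal value 10.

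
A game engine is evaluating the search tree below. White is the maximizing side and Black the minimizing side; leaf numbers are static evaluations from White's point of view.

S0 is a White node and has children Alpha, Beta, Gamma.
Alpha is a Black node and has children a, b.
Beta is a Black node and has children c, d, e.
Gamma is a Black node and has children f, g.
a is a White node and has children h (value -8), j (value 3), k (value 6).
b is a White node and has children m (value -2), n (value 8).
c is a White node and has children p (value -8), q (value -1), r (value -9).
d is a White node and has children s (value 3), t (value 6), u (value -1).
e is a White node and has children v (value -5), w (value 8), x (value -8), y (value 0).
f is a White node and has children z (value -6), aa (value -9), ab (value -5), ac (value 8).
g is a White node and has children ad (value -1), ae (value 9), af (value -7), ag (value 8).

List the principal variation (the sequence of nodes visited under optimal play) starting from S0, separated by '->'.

a (White): max(-8, 3, 6) = 6
b (White): max(-2, 8) = 8
Alpha (Black): min(6, 8) = 6
c (White): max(-8, -1, -9) = -1
d (White): max(3, 6, -1) = 6
e (White): max(-5, 8, -8, 0) = 8
Beta (Black): min(-1, 6, 8) = -1
f (White): max(-6, -9, -5, 8) = 8
g (White): max(-1, 9, -7, 8) = 9
Gamma (Black): min(8, 9) = 8
S0 (White): max(6, -1, 8) = 8
At S0, White picks Gamma (highest: 8).
At Gamma, Black picks f (lowest: 8).
At f, White picks ac (highest: 8).
Terminal value 8.

S0 -> Gamma -> f -> ac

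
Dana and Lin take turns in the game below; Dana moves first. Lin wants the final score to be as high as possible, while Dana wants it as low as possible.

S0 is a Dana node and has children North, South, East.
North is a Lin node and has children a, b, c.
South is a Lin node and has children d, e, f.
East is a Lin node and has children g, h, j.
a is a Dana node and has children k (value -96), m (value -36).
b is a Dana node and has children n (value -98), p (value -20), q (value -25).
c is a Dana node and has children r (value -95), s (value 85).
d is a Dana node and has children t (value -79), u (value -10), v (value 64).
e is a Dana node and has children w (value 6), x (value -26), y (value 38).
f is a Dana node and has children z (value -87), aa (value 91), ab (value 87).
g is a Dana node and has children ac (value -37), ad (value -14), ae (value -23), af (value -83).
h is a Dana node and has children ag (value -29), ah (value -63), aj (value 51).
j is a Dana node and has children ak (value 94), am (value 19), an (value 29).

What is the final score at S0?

-95

a (Dana): min(-96, -36) = -96
b (Dana): min(-98, -20, -25) = -98
c (Dana): min(-95, 85) = -95
North (Lin): max(-96, -98, -95) = -95
d (Dana): min(-79, -10, 64) = -79
e (Dana): min(6, -26, 38) = -26
f (Dana): min(-87, 91, 87) = -87
South (Lin): max(-79, -26, -87) = -26
g (Dana): min(-37, -14, -23, -83) = -83
h (Dana): min(-29, -63, 51) = -63
j (Dana): min(94, 19, 29) = 19
East (Lin): max(-83, -63, 19) = 19
S0 (Dana): min(-95, -26, 19) = -95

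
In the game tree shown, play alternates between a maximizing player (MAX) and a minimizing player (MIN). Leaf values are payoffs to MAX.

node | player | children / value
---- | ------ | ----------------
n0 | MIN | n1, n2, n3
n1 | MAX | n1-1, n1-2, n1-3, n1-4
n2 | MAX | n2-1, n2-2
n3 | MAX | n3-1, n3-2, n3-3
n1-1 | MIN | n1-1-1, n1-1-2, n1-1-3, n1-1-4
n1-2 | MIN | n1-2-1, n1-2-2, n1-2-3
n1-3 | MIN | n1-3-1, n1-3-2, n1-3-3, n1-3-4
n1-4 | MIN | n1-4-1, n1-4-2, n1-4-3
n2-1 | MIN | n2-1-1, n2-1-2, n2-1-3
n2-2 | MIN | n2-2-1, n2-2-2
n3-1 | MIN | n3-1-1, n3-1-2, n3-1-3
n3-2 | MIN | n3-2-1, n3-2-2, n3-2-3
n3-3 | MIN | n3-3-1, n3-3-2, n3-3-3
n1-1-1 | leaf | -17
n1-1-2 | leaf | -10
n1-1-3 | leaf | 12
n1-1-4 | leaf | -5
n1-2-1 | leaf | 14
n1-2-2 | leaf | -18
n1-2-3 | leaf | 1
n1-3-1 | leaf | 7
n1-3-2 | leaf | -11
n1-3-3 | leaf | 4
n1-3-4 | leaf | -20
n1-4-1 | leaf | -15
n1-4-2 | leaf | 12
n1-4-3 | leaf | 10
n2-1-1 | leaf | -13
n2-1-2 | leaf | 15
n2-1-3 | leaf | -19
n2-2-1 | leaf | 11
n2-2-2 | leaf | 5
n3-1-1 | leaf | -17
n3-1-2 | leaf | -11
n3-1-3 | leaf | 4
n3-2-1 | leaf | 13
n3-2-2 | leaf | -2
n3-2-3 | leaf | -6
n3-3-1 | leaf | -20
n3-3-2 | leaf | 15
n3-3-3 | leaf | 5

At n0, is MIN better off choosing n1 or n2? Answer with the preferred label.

n1

n1-1 (MIN): min(-17, -10, 12, -5) = -17
n1-2 (MIN): min(14, -18, 1) = -18
n1-3 (MIN): min(7, -11, 4, -20) = -20
n1-4 (MIN): min(-15, 12, 10) = -15
n1 (MAX): max(-17, -18, -20, -15) = -15
n2-1 (MIN): min(-13, 15, -19) = -19
n2-2 (MIN): min(11, 5) = 5
n2 (MAX): max(-19, 5) = 5
MIN prefers the lower value; n1=-15, n2=5. n1 is better since -15 < 5.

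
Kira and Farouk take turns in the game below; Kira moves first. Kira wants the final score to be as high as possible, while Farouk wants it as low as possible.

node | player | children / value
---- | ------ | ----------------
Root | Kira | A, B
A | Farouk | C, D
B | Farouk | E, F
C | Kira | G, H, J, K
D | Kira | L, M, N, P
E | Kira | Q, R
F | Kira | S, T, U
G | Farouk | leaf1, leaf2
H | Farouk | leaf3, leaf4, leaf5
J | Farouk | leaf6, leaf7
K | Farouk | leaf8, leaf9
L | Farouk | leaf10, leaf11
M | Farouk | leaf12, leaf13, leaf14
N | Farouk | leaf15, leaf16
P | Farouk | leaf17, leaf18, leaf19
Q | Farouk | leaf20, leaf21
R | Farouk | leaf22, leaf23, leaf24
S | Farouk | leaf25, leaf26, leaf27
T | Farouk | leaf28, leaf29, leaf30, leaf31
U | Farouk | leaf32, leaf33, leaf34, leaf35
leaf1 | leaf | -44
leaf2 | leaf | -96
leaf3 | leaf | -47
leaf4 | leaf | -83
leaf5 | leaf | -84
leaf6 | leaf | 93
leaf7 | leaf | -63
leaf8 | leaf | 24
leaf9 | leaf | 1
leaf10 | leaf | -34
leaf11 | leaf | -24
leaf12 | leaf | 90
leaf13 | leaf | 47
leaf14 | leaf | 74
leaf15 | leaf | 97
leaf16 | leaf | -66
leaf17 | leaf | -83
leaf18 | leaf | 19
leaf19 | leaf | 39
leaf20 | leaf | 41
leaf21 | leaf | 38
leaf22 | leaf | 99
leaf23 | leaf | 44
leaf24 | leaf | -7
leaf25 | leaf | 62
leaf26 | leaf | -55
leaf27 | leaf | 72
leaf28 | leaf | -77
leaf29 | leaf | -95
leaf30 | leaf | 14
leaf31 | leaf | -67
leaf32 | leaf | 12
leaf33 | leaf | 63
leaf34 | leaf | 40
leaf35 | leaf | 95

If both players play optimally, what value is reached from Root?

G (Farouk): min(-44, -96) = -96
H (Farouk): min(-47, -83, -84) = -84
J (Farouk): min(93, -63) = -63
K (Farouk): min(24, 1) = 1
C (Kira): max(-96, -84, -63, 1) = 1
L (Farouk): min(-34, -24) = -34
M (Farouk): min(90, 47, 74) = 47
N (Farouk): min(97, -66) = -66
P (Farouk): min(-83, 19, 39) = -83
D (Kira): max(-34, 47, -66, -83) = 47
A (Farouk): min(1, 47) = 1
Q (Farouk): min(41, 38) = 38
R (Farouk): min(99, 44, -7) = -7
E (Kira): max(38, -7) = 38
S (Farouk): min(62, -55, 72) = -55
T (Farouk): min(-77, -95, 14, -67) = -95
U (Farouk): min(12, 63, 40, 95) = 12
F (Kira): max(-55, -95, 12) = 12
B (Farouk): min(38, 12) = 12
Root (Kira): max(1, 12) = 12

12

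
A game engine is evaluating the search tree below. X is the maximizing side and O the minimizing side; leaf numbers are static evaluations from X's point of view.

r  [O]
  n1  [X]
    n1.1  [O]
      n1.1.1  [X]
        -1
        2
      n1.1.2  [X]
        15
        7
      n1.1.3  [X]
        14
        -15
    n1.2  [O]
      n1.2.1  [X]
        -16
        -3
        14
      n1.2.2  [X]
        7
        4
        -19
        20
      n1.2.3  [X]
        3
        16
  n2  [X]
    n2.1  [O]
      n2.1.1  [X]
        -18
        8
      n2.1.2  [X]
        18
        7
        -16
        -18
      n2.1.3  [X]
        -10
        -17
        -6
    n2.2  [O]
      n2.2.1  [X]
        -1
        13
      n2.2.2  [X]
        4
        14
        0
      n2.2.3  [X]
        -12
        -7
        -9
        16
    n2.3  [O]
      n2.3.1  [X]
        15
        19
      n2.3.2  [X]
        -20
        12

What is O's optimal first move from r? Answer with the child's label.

n1.1.1 (X): max(-1, 2) = 2
n1.1.2 (X): max(15, 7) = 15
n1.1.3 (X): max(14, -15) = 14
n1.1 (O): min(2, 15, 14) = 2
n1.2.1 (X): max(-16, -3, 14) = 14
n1.2.2 (X): max(7, 4, -19, 20) = 20
n1.2.3 (X): max(3, 16) = 16
n1.2 (O): min(14, 20, 16) = 14
n1 (X): max(2, 14) = 14
n2.1.1 (X): max(-18, 8) = 8
n2.1.2 (X): max(18, 7, -16, -18) = 18
n2.1.3 (X): max(-10, -17, -6) = -6
n2.1 (O): min(8, 18, -6) = -6
n2.2.1 (X): max(-1, 13) = 13
n2.2.2 (X): max(4, 14, 0) = 14
n2.2.3 (X): max(-12, -7, -9, 16) = 16
n2.2 (O): min(13, 14, 16) = 13
n2.3.1 (X): max(15, 19) = 19
n2.3.2 (X): max(-20, 12) = 12
n2.3 (O): min(19, 12) = 12
n2 (X): max(-6, 13, 12) = 13
r (O): min(14, 13) = 13
O at r wants the lowest of {n1=14, n2=13}, so chooses n2.

n2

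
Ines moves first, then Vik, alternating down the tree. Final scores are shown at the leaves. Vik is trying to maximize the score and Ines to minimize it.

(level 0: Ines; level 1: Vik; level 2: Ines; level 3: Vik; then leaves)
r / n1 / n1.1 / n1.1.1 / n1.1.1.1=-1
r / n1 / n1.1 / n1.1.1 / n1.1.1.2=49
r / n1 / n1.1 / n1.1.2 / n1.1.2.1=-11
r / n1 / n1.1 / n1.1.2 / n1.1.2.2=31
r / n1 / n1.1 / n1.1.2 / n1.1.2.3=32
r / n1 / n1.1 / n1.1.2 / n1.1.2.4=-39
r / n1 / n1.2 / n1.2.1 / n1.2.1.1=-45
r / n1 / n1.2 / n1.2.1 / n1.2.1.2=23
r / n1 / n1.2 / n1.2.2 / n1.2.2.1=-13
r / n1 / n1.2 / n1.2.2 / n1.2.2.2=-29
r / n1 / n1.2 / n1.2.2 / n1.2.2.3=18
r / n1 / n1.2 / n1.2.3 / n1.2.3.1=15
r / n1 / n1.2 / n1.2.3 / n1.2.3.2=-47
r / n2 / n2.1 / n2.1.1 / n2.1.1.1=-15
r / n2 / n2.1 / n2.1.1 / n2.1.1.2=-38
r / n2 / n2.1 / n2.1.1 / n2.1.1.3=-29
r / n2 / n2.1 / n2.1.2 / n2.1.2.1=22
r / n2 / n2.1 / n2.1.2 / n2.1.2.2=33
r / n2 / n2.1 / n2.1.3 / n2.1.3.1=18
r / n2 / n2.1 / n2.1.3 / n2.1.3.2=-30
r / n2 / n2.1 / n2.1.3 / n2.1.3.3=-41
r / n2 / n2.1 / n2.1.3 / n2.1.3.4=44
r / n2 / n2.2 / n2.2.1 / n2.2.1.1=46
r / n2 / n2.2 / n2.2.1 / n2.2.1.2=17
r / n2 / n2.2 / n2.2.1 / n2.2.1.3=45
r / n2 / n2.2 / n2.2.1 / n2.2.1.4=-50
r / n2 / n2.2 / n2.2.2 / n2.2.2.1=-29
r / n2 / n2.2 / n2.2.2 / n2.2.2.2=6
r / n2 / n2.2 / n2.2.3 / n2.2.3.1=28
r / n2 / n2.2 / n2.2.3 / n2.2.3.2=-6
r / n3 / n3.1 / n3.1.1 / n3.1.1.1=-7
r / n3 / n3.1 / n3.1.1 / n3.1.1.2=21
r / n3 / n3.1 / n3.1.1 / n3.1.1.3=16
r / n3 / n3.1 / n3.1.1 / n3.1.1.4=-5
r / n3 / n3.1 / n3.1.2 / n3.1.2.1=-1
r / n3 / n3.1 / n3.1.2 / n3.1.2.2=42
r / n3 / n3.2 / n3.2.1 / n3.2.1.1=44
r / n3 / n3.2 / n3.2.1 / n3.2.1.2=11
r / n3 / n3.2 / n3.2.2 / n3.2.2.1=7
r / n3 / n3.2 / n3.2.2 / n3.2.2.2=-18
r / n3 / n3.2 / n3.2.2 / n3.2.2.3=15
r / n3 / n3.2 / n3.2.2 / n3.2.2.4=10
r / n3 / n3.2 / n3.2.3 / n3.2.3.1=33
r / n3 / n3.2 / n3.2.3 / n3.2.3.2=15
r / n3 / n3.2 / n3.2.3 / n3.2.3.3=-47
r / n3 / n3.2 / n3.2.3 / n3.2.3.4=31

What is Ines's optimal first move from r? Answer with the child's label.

n2

n1.1.1 (Vik): max(-1, 49) = 49
n1.1.2 (Vik): max(-11, 31, 32, -39) = 32
n1.1 (Ines): min(49, 32) = 32
n1.2.1 (Vik): max(-45, 23) = 23
n1.2.2 (Vik): max(-13, -29, 18) = 18
n1.2.3 (Vik): max(15, -47) = 15
n1.2 (Ines): min(23, 18, 15) = 15
n1 (Vik): max(32, 15) = 32
n2.1.1 (Vik): max(-15, -38, -29) = -15
n2.1.2 (Vik): max(22, 33) = 33
n2.1.3 (Vik): max(18, -30, -41, 44) = 44
n2.1 (Ines): min(-15, 33, 44) = -15
n2.2.1 (Vik): max(46, 17, 45, -50) = 46
n2.2.2 (Vik): max(-29, 6) = 6
n2.2.3 (Vik): max(28, -6) = 28
n2.2 (Ines): min(46, 6, 28) = 6
n2 (Vik): max(-15, 6) = 6
n3.1.1 (Vik): max(-7, 21, 16, -5) = 21
n3.1.2 (Vik): max(-1, 42) = 42
n3.1 (Ines): min(21, 42) = 21
n3.2.1 (Vik): max(44, 11) = 44
n3.2.2 (Vik): max(7, -18, 15, 10) = 15
n3.2.3 (Vik): max(33, 15, -47, 31) = 33
n3.2 (Ines): min(44, 15, 33) = 15
n3 (Vik): max(21, 15) = 21
r (Ines): min(32, 6, 21) = 6
Ines at r wants the lowest of {n1=32, n2=6, n3=21}, so chooses n2.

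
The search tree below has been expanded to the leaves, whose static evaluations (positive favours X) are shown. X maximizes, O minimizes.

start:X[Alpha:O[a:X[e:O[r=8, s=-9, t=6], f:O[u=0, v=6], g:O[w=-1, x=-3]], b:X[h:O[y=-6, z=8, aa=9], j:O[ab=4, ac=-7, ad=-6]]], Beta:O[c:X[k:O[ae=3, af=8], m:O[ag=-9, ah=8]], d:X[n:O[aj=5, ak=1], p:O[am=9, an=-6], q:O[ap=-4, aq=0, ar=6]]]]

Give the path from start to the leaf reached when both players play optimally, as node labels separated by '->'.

e (O): min(8, -9, 6) = -9
f (O): min(0, 6) = 0
g (O): min(-1, -3) = -3
a (X): max(-9, 0, -3) = 0
h (O): min(-6, 8, 9) = -6
j (O): min(4, -7, -6) = -7
b (X): max(-6, -7) = -6
Alpha (O): min(0, -6) = -6
k (O): min(3, 8) = 3
m (O): min(-9, 8) = -9
c (X): max(3, -9) = 3
n (O): min(5, 1) = 1
p (O): min(9, -6) = -6
q (O): min(-4, 0, 6) = -4
d (X): max(1, -6, -4) = 1
Beta (O): min(3, 1) = 1
start (X): max(-6, 1) = 1
At start, X picks Beta (highest: 1).
At Beta, O picks d (lowest: 1).
At d, X picks n (highest: 1).
At n, O picks ak (lowest: 1).
Terminal value 1.

start -> Beta -> d -> n -> ak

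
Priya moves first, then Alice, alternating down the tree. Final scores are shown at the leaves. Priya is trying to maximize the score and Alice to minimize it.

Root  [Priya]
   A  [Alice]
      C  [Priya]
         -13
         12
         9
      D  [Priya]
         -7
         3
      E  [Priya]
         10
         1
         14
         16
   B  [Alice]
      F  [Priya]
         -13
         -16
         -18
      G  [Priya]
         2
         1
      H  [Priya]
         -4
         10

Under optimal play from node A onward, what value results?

3

C (Priya): max(-13, 12, 9) = 12
D (Priya): max(-7, 3) = 3
E (Priya): max(10, 1, 14, 16) = 16
A (Alice): min(12, 3, 16) = 3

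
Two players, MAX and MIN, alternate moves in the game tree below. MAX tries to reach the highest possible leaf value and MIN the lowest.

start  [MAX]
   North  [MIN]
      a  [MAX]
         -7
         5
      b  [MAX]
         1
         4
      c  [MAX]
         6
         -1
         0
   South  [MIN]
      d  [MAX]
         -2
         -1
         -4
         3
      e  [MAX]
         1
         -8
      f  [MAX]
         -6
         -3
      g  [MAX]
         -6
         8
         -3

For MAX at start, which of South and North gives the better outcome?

North

d (MAX): max(-2, -1, -4, 3) = 3
e (MAX): max(1, -8) = 1
f (MAX): max(-6, -3) = -3
g (MAX): max(-6, 8, -3) = 8
South (MIN): min(3, 1, -3, 8) = -3
a (MAX): max(-7, 5) = 5
b (MAX): max(1, 4) = 4
c (MAX): max(6, -1, 0) = 6
North (MIN): min(5, 4, 6) = 4
MAX prefers the higher value; South=-3, North=4. North is better since 4 > -3.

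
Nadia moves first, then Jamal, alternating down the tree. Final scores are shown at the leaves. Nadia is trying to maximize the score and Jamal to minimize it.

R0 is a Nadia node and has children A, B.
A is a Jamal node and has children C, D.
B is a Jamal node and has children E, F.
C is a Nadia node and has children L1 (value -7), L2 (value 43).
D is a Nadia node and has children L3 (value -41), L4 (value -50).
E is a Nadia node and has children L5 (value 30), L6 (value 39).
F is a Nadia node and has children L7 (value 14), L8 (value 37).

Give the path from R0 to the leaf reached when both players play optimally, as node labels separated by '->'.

R0 -> B -> F -> L8

C (Nadia): max(-7, 43) = 43
D (Nadia): max(-41, -50) = -41
A (Jamal): min(43, -41) = -41
E (Nadia): max(30, 39) = 39
F (Nadia): max(14, 37) = 37
B (Jamal): min(39, 37) = 37
R0 (Nadia): max(-41, 37) = 37
At R0, Nadia picks B (highest: 37).
At B, Jamal picks F (lowest: 37).
At F, Nadia picks L8 (highest: 37).
Terminal value 37.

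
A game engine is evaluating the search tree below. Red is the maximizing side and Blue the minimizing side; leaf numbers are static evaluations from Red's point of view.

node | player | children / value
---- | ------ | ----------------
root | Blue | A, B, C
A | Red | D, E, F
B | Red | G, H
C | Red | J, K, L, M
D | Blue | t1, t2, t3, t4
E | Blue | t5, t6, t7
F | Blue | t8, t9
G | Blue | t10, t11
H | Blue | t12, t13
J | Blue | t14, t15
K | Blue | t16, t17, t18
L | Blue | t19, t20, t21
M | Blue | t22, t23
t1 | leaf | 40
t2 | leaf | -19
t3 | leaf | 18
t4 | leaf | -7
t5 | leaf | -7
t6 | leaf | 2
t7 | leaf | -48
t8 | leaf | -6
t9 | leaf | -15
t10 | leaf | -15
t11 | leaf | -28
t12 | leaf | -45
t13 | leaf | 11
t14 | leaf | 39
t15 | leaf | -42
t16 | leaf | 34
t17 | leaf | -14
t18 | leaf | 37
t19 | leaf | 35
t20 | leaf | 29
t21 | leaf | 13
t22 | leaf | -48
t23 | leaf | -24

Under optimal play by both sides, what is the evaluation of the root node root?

D (Blue): min(40, -19, 18, -7) = -19
E (Blue): min(-7, 2, -48) = -48
F (Blue): min(-6, -15) = -15
A (Red): max(-19, -48, -15) = -15
G (Blue): min(-15, -28) = -28
H (Blue): min(-45, 11) = -45
B (Red): max(-28, -45) = -28
J (Blue): min(39, -42) = -42
K (Blue): min(34, -14, 37) = -14
L (Blue): min(35, 29, 13) = 13
M (Blue): min(-48, -24) = -48
C (Red): max(-42, -14, 13, -48) = 13
root (Blue): min(-15, -28, 13) = -28

-28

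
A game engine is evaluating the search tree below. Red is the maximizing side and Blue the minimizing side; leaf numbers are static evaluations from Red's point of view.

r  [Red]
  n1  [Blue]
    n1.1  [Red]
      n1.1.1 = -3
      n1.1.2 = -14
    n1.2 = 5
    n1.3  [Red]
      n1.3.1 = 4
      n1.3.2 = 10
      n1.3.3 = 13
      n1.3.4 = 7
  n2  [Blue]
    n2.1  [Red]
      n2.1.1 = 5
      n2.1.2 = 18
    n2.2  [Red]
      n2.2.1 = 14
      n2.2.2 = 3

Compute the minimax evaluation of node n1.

n1.1 (Red): max(-3, -14) = -3
n1.3 (Red): max(4, 10, 13, 7) = 13
n1 (Blue): min(-3, 5, 13) = -3

-3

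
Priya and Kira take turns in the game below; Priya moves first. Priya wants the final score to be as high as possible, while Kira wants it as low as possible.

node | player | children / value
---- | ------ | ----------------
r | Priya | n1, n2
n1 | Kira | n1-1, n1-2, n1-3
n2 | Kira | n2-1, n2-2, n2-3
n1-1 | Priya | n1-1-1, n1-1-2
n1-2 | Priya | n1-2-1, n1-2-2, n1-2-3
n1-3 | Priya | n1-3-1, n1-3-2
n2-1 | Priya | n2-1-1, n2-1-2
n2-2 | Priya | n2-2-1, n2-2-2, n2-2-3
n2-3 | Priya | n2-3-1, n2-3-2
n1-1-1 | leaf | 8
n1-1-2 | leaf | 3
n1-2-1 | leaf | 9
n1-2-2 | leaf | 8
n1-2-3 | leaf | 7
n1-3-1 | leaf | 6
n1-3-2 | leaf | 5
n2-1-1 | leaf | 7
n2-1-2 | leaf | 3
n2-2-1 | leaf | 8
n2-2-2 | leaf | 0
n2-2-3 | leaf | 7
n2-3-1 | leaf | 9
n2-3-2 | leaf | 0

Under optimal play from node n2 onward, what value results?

7

n2-1 (Priya): max(7, 3) = 7
n2-2 (Priya): max(8, 0, 7) = 8
n2-3 (Priya): max(9, 0) = 9
n2 (Kira): min(7, 8, 9) = 7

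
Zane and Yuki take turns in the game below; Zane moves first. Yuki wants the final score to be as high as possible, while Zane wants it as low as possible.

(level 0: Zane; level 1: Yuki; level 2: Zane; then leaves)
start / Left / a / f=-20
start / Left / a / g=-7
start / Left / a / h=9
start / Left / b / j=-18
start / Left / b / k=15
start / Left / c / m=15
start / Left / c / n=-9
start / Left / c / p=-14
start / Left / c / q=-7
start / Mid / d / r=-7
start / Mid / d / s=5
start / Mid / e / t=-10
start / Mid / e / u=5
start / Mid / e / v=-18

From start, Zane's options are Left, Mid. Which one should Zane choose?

Left

a (Zane): min(-20, -7, 9) = -20
b (Zane): min(-18, 15) = -18
c (Zane): min(15, -9, -14, -7) = -14
Left (Yuki): max(-20, -18, -14) = -14
d (Zane): min(-7, 5) = -7
e (Zane): min(-10, 5, -18) = -18
Mid (Yuki): max(-7, -18) = -7
start (Zane): min(-14, -7) = -14
Zane at start wants the lowest of {Left=-14, Mid=-7}, so chooses Left.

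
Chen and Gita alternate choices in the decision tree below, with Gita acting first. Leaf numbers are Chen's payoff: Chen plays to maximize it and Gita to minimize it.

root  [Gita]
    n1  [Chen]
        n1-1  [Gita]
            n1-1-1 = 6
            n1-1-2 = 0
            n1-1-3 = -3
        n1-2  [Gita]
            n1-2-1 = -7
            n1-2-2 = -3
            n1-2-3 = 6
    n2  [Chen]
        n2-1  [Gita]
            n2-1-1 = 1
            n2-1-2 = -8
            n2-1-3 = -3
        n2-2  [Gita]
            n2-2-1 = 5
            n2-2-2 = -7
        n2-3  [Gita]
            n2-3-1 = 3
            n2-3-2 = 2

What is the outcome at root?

-3

n1-1 (Gita): min(6, 0, -3) = -3
n1-2 (Gita): min(-7, -3, 6) = -7
n1 (Chen): max(-3, -7) = -3
n2-1 (Gita): min(1, -8, -3) = -8
n2-2 (Gita): min(5, -7) = -7
n2-3 (Gita): min(3, 2) = 2
n2 (Chen): max(-8, -7, 2) = 2
root (Gita): min(-3, 2) = -3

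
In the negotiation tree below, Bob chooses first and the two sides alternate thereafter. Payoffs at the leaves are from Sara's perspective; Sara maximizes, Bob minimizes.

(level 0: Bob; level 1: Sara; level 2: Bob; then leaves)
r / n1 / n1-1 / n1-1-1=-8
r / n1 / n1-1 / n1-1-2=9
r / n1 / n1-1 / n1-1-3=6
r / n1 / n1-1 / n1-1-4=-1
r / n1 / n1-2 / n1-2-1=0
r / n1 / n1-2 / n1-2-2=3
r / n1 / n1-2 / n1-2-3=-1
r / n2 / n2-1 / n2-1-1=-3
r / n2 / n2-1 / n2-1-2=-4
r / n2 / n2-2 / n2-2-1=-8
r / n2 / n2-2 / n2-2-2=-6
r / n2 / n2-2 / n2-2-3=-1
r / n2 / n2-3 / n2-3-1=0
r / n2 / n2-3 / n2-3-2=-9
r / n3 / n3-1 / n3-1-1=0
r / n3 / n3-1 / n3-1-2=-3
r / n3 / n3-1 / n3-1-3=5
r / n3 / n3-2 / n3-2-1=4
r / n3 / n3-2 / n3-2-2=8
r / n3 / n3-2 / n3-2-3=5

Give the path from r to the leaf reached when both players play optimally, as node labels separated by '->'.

r -> n2 -> n2-1 -> n2-1-2

n1-1 (Bob): min(-8, 9, 6, -1) = -8
n1-2 (Bob): min(0, 3, -1) = -1
n1 (Sara): max(-8, -1) = -1
n2-1 (Bob): min(-3, -4) = -4
n2-2 (Bob): min(-8, -6, -1) = -8
n2-3 (Bob): min(0, -9) = -9
n2 (Sara): max(-4, -8, -9) = -4
n3-1 (Bob): min(0, -3, 5) = -3
n3-2 (Bob): min(4, 8, 5) = 4
n3 (Sara): max(-3, 4) = 4
r (Bob): min(-1, -4, 4) = -4
At r, Bob picks n2 (lowest: -4).
At n2, Sara picks n2-1 (highest: -4).
At n2-1, Bob picks n2-1-2 (lowest: -4).
Terminal value -4.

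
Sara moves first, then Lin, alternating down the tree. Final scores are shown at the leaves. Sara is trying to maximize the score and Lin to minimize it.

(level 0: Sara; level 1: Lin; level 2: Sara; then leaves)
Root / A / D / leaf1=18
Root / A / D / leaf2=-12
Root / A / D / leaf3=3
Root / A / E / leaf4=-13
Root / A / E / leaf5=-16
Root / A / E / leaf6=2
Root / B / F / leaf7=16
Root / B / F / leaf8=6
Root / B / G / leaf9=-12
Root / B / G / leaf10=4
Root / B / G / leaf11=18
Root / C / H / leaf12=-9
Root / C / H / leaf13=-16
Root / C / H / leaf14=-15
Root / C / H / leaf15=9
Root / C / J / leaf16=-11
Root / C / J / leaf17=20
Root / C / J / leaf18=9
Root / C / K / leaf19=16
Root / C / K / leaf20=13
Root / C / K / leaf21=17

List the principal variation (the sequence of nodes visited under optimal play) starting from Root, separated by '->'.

D (Sara): max(18, -12, 3) = 18
E (Sara): max(-13, -16, 2) = 2
A (Lin): min(18, 2) = 2
F (Sara): max(16, 6) = 16
G (Sara): max(-12, 4, 18) = 18
B (Lin): min(16, 18) = 16
H (Sara): max(-9, -16, -15, 9) = 9
J (Sara): max(-11, 20, 9) = 20
K (Sara): max(16, 13, 17) = 17
C (Lin): min(9, 20, 17) = 9
Root (Sara): max(2, 16, 9) = 16
At Root, Sara picks B (highest: 16).
At B, Lin picks F (lowest: 16).
At F, Sara picks leaf7 (highest: 16).
Terminal value 16.

Root -> B -> F -> leaf7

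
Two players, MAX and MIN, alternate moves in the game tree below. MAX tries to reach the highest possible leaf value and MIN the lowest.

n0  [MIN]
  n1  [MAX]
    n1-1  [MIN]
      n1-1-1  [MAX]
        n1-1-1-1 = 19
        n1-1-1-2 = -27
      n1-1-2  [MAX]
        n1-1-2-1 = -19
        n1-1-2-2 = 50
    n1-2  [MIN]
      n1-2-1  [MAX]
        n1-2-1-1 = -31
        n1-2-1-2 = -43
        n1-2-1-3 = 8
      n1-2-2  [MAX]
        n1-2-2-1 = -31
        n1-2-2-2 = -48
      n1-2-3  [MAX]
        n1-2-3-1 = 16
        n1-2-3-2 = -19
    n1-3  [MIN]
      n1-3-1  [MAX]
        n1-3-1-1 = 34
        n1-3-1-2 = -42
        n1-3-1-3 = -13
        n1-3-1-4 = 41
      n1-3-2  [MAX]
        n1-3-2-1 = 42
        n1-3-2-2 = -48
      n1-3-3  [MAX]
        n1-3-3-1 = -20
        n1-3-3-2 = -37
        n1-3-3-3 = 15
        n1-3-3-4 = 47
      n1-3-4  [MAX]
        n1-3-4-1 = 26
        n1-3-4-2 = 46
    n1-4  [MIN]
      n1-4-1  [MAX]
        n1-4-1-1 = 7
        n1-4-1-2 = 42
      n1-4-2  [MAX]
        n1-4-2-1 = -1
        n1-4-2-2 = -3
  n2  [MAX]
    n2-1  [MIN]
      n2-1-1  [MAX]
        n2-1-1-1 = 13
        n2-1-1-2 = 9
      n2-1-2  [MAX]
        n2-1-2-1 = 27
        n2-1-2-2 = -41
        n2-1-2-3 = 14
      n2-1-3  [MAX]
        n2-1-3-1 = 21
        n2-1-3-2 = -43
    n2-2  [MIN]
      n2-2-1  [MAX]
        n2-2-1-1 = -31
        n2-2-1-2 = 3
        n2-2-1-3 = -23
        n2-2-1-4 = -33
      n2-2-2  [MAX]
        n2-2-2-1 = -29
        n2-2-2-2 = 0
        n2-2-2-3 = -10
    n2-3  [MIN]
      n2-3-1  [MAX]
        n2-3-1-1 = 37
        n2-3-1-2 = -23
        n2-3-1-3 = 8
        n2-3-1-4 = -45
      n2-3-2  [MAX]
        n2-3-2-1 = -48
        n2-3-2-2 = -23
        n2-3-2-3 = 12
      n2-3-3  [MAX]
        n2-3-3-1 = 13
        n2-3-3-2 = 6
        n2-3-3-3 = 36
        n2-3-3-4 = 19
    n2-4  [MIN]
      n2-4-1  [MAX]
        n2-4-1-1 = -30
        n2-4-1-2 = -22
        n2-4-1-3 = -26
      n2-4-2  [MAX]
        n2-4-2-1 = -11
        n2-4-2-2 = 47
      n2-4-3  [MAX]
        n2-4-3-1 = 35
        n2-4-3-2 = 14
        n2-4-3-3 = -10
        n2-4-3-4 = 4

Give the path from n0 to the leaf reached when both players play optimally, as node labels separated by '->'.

n1-1-1 (MAX): max(19, -27) = 19
n1-1-2 (MAX): max(-19, 50) = 50
n1-1 (MIN): min(19, 50) = 19
n1-2-1 (MAX): max(-31, -43, 8) = 8
n1-2-2 (MAX): max(-31, -48) = -31
n1-2-3 (MAX): max(16, -19) = 16
n1-2 (MIN): min(8, -31, 16) = -31
n1-3-1 (MAX): max(34, -42, -13, 41) = 41
n1-3-2 (MAX): max(42, -48) = 42
n1-3-3 (MAX): max(-20, -37, 15, 47) = 47
n1-3-4 (MAX): max(26, 46) = 46
n1-3 (MIN): min(41, 42, 47, 46) = 41
n1-4-1 (MAX): max(7, 42) = 42
n1-4-2 (MAX): max(-1, -3) = -1
n1-4 (MIN): min(42, -1) = -1
n1 (MAX): max(19, -31, 41, -1) = 41
n2-1-1 (MAX): max(13, 9) = 13
n2-1-2 (MAX): max(27, -41, 14) = 27
n2-1-3 (MAX): max(21, -43) = 21
n2-1 (MIN): min(13, 27, 21) = 13
n2-2-1 (MAX): max(-31, 3, -23, -33) = 3
n2-2-2 (MAX): max(-29, 0, -10) = 0
n2-2 (MIN): min(3, 0) = 0
n2-3-1 (MAX): max(37, -23, 8, -45) = 37
n2-3-2 (MAX): max(-48, -23, 12) = 12
n2-3-3 (MAX): max(13, 6, 36, 19) = 36
n2-3 (MIN): min(37, 12, 36) = 12
n2-4-1 (MAX): max(-30, -22, -26) = -22
n2-4-2 (MAX): max(-11, 47) = 47
n2-4-3 (MAX): max(35, 14, -10, 4) = 35
n2-4 (MIN): min(-22, 47, 35) = -22
n2 (MAX): max(13, 0, 12, -22) = 13
n0 (MIN): min(41, 13) = 13
At n0, MIN picks n2 (lowest: 13).
At n2, MAX picks n2-1 (highest: 13).
At n2-1, MIN picks n2-1-1 (lowest: 13).
At n2-1-1, MAX picks n2-1-1-1 (highest: 13).
Terminal value 13.

n0 -> n2 -> n2-1 -> n2-1-1 -> n2-1-1-1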